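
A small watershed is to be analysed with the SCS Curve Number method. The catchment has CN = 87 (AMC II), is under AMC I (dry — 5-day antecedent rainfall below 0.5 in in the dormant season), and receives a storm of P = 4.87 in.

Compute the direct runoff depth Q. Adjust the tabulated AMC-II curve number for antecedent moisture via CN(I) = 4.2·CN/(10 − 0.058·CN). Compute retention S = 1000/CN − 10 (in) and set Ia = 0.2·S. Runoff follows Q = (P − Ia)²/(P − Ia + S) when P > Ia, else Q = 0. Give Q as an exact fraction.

Dry (AMC I): CN(I) = 4.2·87/(10 − 0.058·87) = (1827/5)/(2477/500) = 182700/2477 ≈ 73.759
Retention S: 1000/CN − 10 with CN=73.759 → S = 6500/1827 ≈ 3.558 in
Ia = 0.2S: 0.2·3.558 = 0.712 in (exactly 1300/1827)
Since P=4.870 > Ia=0.712: effective rainfall P−Ia = 759749/182700 in
Q = (759749/182700)²/((759749/182700) + 6500/1827) = (577218543001/33379290000)/(1409749/182700) = 577218543001/257561142300 in ≈ 2.241 in

Q = 577218543001/257561142300 in ≈ 2.241 in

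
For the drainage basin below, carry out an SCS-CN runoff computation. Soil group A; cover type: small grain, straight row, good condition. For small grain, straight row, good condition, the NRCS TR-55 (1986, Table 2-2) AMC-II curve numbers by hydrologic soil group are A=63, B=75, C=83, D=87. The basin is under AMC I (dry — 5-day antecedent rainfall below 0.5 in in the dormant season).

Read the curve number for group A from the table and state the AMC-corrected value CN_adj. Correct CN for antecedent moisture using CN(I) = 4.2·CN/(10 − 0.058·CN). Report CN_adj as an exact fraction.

CN_adj = 132300/3173 ≈ 41.696

NRCS table: small grain, straight row, good condition, soil group A → CN(II) = 63
Dry (AMC I): CN(I) = 4.2·63/(10 − 0.058·63) = (1323/5)/(3173/500) = 132300/3173 ≈ 41.696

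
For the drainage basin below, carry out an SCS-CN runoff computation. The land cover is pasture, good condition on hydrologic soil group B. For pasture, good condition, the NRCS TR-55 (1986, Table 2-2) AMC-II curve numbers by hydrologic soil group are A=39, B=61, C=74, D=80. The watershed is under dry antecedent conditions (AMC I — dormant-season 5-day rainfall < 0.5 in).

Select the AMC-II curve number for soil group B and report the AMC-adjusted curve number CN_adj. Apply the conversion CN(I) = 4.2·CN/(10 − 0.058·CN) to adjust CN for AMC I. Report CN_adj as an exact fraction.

CN_adj = 42700/1077 ≈ 39.647

NRCS table: pasture, good condition, soil group B → CN(II) = 61
Adjust CN=61 to AMC I: 4.2·61/(10 − 0.058·61) → (1281/5) ÷ (3231/500) = 42700/1077 ≈ 39.647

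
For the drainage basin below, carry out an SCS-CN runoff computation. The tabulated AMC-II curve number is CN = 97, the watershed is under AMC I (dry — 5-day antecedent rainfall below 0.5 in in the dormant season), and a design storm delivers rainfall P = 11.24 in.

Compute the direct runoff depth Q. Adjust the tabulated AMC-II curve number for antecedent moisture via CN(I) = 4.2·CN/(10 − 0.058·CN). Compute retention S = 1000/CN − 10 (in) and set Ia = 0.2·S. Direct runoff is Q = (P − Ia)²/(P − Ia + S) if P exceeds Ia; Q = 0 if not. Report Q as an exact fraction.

CN(I) from CN(II)=97: (4.2·97)/(10 − 0.058·97) = 67900/729 ≈ 93.141
Retention S: 1000/CN − 10 with CN=93.141 → S = 500/679 ≈ 0.736 in
Initial abstraction Ia = S/5 = (500/679)/5 = 100/679 ≈ 0.147 in
Since P=11.240 > Ia=0.147: effective rainfall P−Ia = 188299/16975 in
Q = (188299/16975)²/((188299/16975) + 500/679) = (35456513401/288150625)/(200799/16975) = 35456513401/3408563025 in ≈ 10.402 in

Q = 35456513401/3408563025 in ≈ 10.402 in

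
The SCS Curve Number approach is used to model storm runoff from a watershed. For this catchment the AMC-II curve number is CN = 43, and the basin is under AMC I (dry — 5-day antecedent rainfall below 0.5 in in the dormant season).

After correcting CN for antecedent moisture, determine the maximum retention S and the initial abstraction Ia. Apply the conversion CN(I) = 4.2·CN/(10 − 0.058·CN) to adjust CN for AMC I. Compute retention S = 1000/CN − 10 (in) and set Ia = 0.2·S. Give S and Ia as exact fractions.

Adjust CN=43 to AMC I: 4.2·43/(10 − 0.058·43) → (903/5) ÷ (3753/500) = 30100/1251 ≈ 24.061
Retention S: 1000/CN − 10 with CN=24.061 → S = 9500/301 ≈ 31.561 in
Initial abstraction Ia = S/5 = (9500/301)/5 = 1900/301 ≈ 6.312 in

S = 9500/301 in ≈ 31.561 in; Ia = 1900/301 in ≈ 6.312 in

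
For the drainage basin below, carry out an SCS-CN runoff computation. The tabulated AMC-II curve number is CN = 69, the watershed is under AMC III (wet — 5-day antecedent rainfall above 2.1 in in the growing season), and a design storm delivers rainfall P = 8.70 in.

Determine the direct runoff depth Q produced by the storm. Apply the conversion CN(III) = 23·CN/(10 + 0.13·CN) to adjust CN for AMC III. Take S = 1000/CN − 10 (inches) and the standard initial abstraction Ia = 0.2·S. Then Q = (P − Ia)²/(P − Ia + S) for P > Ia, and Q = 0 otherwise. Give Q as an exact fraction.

Q = 17389433161/2584731030 in ≈ 6.728 in

CN(III) from CN(II)=69: (23·69)/(10 + 0.13·69) = 158700/1897 ≈ 83.658
Max retention: S = 1000/(158700/1897) − 10 = 3100/1587 in (≈ 1.953 in)
Initial abstraction Ia = S/5 = (3100/1587)/5 = 620/1587 ≈ 0.391 in
Since P=8.700 > Ia=0.391: effective rainfall P−Ia = 131869/15870 in
Q = (131869/15870)²/((131869/15870) + 3100/1587) = (17389433161/251856900)/(162869/15870) = 17389433161/2584731030 in ≈ 6.728 in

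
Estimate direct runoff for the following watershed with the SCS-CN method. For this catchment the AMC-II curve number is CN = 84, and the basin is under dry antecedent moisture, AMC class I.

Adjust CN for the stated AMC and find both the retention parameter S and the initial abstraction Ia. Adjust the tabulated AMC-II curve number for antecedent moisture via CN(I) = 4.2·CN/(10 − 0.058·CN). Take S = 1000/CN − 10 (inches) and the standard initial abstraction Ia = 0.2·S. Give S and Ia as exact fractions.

S = 2000/441 in ≈ 4.535 in; Ia = 400/441 in ≈ 0.907 in

CN(I) from CN(II)=84: (4.2·84)/(10 − 0.058·84) = 44100/641 ≈ 68.799
Retention S: 1000/CN − 10 with CN=68.799 → S = 2000/441 ≈ 4.535 in
Ia = 0.2·(2000/441) = 400/441 in ≈ 0.907 in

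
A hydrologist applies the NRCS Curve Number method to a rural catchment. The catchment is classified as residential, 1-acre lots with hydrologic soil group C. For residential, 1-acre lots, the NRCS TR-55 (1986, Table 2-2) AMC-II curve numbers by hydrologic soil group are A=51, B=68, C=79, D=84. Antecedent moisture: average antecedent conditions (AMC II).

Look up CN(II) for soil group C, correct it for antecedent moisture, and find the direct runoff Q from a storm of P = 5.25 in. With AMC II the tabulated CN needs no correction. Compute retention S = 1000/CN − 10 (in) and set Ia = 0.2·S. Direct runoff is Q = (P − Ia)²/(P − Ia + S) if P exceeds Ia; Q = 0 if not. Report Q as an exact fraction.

Q = 35287/11692 in ≈ 3.018 in

NRCS table: residential, 1-acre lots, soil group C → CN(II) = 79
CN(II) = 79; AMC II needs no correction.
Max retention: S = 1000/79 − 10 = 210/79 in (≈ 2.658 in)
Ia = 0.2·(210/79) = 42/79 in ≈ 0.532 in
P − Ia = 5.250 − 0.532 = 1491/316 ≈ 4.718 in (> 0, runoff occurs)
Runoff Q = (P−Ia)²/(P−Ia+S) = (4.718)²/(4.718+2.658) = 35287/11692 ≈ 3.018 in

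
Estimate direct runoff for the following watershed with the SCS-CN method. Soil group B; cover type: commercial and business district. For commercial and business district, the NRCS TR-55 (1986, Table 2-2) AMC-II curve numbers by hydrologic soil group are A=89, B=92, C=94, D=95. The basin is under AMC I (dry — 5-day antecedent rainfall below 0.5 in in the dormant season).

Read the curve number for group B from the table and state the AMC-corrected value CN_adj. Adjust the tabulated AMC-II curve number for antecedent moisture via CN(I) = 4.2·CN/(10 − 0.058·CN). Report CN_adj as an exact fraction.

CN_adj = 48300/583 ≈ 82.847

NRCS table: commercial and business district, soil group B → CN(II) = 92
Dry (AMC I): CN(I) = 4.2·92/(10 − 0.058·92) = (1932/5)/(583/125) = 48300/583 ≈ 82.847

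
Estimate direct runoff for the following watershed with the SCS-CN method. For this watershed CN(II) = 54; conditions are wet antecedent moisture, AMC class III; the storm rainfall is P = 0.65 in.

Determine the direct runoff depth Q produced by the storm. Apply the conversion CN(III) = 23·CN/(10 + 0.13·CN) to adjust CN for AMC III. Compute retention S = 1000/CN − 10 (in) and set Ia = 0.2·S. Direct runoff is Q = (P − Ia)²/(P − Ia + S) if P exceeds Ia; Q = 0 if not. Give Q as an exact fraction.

Wet (AMC III): CN(III) = 23·54/(10 + 0.13·54) = 1242/(851/50) = 2700/37 ≈ 72.973
Retention S: 1000/CN − 10 with CN=72.973 → S = 100/27 ≈ 3.704 in
Ia = 0.2S: 0.2·3.704 = 0.741 in (exactly 20/27)
P = 0.650 ≤ Ia = 0.741 in: entire storm abstracted, Q = 0.

Q = 0 in ≈ 0.000 in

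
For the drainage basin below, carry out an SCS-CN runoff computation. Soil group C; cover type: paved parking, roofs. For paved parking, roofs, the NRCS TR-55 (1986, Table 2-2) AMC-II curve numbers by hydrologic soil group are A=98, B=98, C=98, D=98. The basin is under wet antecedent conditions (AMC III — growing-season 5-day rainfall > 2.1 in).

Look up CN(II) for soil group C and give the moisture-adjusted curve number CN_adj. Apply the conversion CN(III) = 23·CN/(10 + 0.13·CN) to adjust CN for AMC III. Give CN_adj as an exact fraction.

CN_adj = 112700/1137 ≈ 99.120

NRCS table: paved parking, roofs, soil group C → CN(II) = 98
Adjust CN=98 to AMC III: 23·98/(10 + 0.13·98) → 2254 ÷ (1137/50) = 112700/1137 ≈ 99.120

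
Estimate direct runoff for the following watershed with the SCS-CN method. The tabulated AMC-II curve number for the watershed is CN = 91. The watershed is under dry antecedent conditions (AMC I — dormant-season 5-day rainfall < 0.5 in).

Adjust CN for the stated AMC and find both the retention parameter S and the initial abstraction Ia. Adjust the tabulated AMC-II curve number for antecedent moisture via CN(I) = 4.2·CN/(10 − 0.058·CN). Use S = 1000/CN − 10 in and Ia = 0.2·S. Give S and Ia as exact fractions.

S = 1500/637 in ≈ 2.355 in; Ia = 300/637 in ≈ 0.471 in

Adjust CN=91 to AMC I: 4.2·91/(10 − 0.058·91) → (1911/5) ÷ (2361/500) = 63700/787 ≈ 80.940
S = 1000/(63700/787) − 10 = 1500/637 in ≈ 2.355 in
Initial abstraction Ia = S/5 = (1500/637)/5 = 300/637 ≈ 0.471 in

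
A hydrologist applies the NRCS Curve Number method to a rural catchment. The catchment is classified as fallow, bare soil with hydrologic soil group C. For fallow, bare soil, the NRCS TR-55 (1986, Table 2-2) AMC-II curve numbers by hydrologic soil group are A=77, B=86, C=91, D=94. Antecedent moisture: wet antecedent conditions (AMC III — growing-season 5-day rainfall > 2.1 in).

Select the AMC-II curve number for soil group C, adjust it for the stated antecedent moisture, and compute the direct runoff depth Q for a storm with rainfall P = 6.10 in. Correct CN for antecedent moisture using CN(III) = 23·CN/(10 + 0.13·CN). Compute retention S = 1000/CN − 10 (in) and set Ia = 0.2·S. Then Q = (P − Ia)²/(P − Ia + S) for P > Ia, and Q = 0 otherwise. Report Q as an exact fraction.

NRCS table: fallow, bare soil, soil group C → CN(II) = 91
Wet (AMC III): CN(III) = 23·91/(10 + 0.13·91) = 2093/(2183/100) = 209300/2183 ≈ 95.877
S = 1000/(209300/2183) − 10 = 900/2093 in ≈ 0.430 in
Ia = 0.2S: 0.2·0.430 = 0.086 in (exactly 180/2093)
Excess rainfall: 6.100 − 0.086 = 6.014 in; P > Ia so Q > 0
Q: (125873/20930)² ÷ (134873/20930) = 15844012129/2822891890 in (≈ 5.613 in)

Q = 15844012129/2822891890 in ≈ 5.613 in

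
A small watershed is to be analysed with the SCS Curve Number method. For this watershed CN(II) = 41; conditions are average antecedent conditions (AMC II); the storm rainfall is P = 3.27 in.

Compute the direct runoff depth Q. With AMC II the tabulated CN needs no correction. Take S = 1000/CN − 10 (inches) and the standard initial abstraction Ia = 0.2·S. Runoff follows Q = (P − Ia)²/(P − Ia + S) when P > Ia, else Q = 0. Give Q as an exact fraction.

Q = 2582449/248488700 in ≈ 0.010 in

CN(II) = 41; AMC II needs no correction.
Max retention: S = 1000/41 − 10 = 590/41 in (≈ 14.390 in)
Initial abstraction Ia = S/5 = (590/41)/5 = 118/41 ≈ 2.878 in
P − Ia = 3.270 − 2.878 = 1607/4100 ≈ 0.392 in (> 0, runoff occurs)
Q: (1607/4100)² ÷ (60607/4100) = 2582449/248488700 in (≈ 0.010 in)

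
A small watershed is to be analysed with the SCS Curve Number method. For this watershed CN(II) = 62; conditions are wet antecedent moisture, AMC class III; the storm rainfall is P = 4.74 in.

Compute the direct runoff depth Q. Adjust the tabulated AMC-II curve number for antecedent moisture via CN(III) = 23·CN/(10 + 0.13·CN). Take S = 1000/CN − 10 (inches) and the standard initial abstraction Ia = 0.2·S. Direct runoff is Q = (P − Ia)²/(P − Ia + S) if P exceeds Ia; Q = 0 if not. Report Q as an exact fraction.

Wet (AMC III): CN(III) = 23·62/(10 + 0.13·62) = 1426/(903/50) = 71300/903 ≈ 78.959
Max retention: S = 1000/(71300/903) − 10 = 1900/713 in (≈ 2.665 in)
Ia = 0.2S: 0.2·2.665 = 0.533 in (exactly 380/713)
Excess rainfall: 4.740 − 0.533 = 4.207 in; P > Ia so Q > 0
Q = (149981/35650)²/((149981/35650) + 1900/713) = (22494300361/1270922500)/(244981/35650) = 22494300361/8733572650 in ≈ 2.576 in

Q = 22494300361/8733572650 in ≈ 2.576 in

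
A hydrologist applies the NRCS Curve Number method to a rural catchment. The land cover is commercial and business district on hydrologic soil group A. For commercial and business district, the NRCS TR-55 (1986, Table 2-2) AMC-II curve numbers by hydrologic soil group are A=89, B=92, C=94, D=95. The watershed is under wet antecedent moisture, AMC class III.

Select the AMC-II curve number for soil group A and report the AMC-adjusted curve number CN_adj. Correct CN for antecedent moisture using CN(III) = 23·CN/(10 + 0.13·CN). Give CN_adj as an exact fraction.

NRCS table: commercial and business district, soil group A → CN(II) = 89
CN(III) from CN(II)=89: (23·89)/(10 + 0.13·89) = 204700/2157 ≈ 94.900

CN_adj = 204700/2157 ≈ 94.900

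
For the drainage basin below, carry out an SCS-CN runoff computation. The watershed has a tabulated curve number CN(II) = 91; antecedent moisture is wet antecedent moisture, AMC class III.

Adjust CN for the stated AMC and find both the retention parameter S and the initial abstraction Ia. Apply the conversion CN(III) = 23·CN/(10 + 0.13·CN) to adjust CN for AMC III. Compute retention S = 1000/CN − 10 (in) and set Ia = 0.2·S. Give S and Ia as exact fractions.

CN(III) from CN(II)=91: (23·91)/(10 + 0.13·91) = 209300/2183 ≈ 95.877
S = 1000/(209300/2183) − 10 = 900/2093 in ≈ 0.430 in
Ia = 0.2·(900/2093) = 180/2093 in ≈ 0.086 in

S = 900/2093 in ≈ 0.430 in; Ia = 180/2093 in ≈ 0.086 in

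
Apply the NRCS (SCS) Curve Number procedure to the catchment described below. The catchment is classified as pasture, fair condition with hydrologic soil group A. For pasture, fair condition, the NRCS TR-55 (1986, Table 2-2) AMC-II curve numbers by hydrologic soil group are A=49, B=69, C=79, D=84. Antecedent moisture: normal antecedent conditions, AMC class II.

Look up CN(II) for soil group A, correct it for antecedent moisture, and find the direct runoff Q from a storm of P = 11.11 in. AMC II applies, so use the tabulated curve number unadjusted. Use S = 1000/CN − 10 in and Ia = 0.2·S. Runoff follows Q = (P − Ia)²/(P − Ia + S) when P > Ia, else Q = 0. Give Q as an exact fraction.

NRCS table: pasture, fair condition, soil group A → CN(II) = 49
AMC II — tabulated CN = 49 applies directly.
Retention S: 1000/CN − 10 with CN=49.000 → S = 510/49 ≈ 10.408 in
Initial abstraction Ia = S/5 = (510/49)/5 = 102/49 ≈ 2.082 in
Since P=11.110 > Ia=2.082: effective rainfall P−Ia = 44239/4900 in
Q = (44239/4900)²/((44239/4900) + 510/49) = (1957089121/24010000)/(95239/4900) = 1957089121/466671100 in ≈ 4.194 in

Q = 1957089121/466671100 in ≈ 4.194 in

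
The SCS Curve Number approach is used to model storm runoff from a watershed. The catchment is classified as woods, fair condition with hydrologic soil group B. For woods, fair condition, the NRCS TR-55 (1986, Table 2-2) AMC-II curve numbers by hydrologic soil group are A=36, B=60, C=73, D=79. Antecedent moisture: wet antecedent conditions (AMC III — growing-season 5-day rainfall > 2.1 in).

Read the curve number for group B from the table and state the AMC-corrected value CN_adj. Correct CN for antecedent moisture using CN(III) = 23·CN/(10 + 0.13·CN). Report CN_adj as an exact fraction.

NRCS table: woods, fair condition, soil group B → CN(II) = 60
CN(III) from CN(II)=60: (23·60)/(10 + 0.13·60) = 6900/89 ≈ 77.528

CN_adj = 6900/89 ≈ 77.528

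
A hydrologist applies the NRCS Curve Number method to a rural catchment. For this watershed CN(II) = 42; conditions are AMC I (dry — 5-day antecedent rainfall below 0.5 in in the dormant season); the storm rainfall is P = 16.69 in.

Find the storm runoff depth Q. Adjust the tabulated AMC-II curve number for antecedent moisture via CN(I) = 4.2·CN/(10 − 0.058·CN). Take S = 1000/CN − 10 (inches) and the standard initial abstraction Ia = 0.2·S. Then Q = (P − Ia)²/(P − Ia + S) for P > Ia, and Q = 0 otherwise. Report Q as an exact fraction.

Q = 198941868841/83614878900 in ≈ 2.379 in

CN(I) from CN(II)=42: (4.2·42)/(10 − 0.058·42) = 44100/1891 ≈ 23.321
Max retention: S = 1000/(44100/1891) − 10 = 14500/441 in (≈ 32.880 in)
Ia = 0.2S: 0.2·32.880 = 6.576 in (exactly 2900/441)
Since P=16.690 > Ia=6.576: effective rainfall P−Ia = 446029/44100 in
Q = (446029/44100)²/((446029/44100) + 14500/441) = (198941868841/1944810000)/(1896029/44100) = 198941868841/83614878900 in ≈ 2.379 in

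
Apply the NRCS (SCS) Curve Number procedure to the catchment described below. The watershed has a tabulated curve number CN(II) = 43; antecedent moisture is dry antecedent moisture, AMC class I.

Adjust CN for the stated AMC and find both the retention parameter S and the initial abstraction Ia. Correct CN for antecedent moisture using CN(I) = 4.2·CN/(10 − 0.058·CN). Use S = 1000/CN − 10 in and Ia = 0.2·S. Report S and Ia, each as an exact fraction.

Adjust CN=43 to AMC I: 4.2·43/(10 − 0.058·43) → (903/5) ÷ (3753/500) = 30100/1251 ≈ 24.061
S = 1000/(30100/1251) − 10 = 9500/301 in ≈ 31.561 in
Ia = 0.2S: 0.2·31.561 = 6.312 in (exactly 1900/301)

S = 9500/301 in ≈ 31.561 in; Ia = 1900/301 in ≈ 6.312 in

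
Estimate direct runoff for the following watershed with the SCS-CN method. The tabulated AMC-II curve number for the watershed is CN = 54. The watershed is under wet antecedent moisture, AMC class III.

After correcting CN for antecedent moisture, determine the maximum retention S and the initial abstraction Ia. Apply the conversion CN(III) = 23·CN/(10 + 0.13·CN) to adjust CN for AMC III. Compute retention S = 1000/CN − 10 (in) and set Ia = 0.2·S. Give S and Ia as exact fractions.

S = 100/27 in ≈ 3.704 in; Ia = 20/27 in ≈ 0.741 in

Wet (AMC III): CN(III) = 23·54/(10 + 0.13·54) = 1242/(851/50) = 2700/37 ≈ 72.973
Retention S: 1000/CN − 10 with CN=72.973 → S = 100/27 ≈ 3.704 in
Initial abstraction Ia = S/5 = (100/27)/5 = 20/27 ≈ 0.741 in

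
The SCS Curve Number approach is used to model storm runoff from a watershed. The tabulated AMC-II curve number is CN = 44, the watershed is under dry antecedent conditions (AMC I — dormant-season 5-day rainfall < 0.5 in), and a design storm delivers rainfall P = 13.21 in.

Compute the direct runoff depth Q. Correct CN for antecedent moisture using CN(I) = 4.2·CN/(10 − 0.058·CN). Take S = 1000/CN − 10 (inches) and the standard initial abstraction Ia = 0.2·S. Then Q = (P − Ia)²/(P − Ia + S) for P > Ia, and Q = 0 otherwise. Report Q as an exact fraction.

Adjust CN=44 to AMC I: 4.2·44/(10 − 0.058·44) → (924/5) ÷ (931/125) = 3300/133 ≈ 24.812
Max retention: S = 1000/(3300/133) − 10 = 1000/33 in (≈ 30.303 in)
Initial abstraction Ia = S/5 = (1000/33)/5 = 200/33 ≈ 6.061 in
P − Ia = 13.210 − 6.061 = 23593/3300 ≈ 7.149 in (> 0, runoff occurs)
Q: (23593/3300)² ÷ (123593/3300) = 556629649/407856900 in (≈ 1.365 in)

Q = 556629649/407856900 in ≈ 1.365 in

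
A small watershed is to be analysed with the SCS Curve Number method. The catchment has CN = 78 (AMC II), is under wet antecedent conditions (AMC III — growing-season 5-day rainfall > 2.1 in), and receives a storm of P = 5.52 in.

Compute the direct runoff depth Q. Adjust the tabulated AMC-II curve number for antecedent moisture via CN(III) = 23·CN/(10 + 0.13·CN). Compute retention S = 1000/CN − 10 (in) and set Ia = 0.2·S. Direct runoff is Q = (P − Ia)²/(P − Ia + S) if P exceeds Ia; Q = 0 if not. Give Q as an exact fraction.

Adjust CN=78 to AMC III: 23·78/(10 + 0.13·78) → 1794 ÷ (1007/50) = 89700/1007 ≈ 89.076
S = 1000/(89700/1007) − 10 = 1100/897 in ≈ 1.226 in
Ia = 0.2S: 0.2·1.226 = 0.245 in (exactly 220/897)
Excess rainfall: 5.520 − 0.245 = 5.275 in; P > Ia so Q > 0
Q = (118286/22425)²/((118286/22425) + 1100/897) = (13991577796/502880625)/(145786/22425) = 6995788898/1634625525 in ≈ 4.280 in

Q = 6995788898/1634625525 in ≈ 4.280 in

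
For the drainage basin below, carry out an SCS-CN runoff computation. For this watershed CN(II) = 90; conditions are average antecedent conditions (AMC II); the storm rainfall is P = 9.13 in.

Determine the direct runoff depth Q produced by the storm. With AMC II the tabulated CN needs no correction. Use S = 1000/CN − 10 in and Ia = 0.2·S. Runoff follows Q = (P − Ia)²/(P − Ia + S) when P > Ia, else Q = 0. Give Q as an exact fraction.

Q = 64272289/8115300 in ≈ 7.920 in

Average conditions: CN = 90 (no AMC adjustment).
Retention S: 1000/CN − 10 with CN=90.000 → S = 10/9 ≈ 1.111 in
Ia = 0.2S: 0.2·1.111 = 0.222 in (exactly 2/9)
P − Ia = 9.130 − 0.222 = 8017/900 ≈ 8.908 in (> 0, runoff occurs)
Runoff Q = (P−Ia)²/(P−Ia+S) = (8.908)²/(8.908+1.111) = 64272289/8115300 ≈ 7.920 in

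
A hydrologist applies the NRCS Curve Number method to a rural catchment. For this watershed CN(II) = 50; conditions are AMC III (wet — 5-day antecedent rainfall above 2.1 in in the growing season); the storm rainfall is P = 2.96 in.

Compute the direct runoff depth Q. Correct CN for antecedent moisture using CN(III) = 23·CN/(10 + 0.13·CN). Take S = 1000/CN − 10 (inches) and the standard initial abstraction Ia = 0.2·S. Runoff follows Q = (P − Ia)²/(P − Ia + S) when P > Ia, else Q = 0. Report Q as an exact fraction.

CN(III) from CN(II)=50: (23·50)/(10 + 0.13·50) = 2300/33 ≈ 69.697
S = 1000/(2300/33) − 10 = 100/23 in ≈ 4.348 in
Initial abstraction Ia = S/5 = (100/23)/5 = 20/23 ≈ 0.870 in
P − Ia = 2.960 − 0.870 = 1202/575 ≈ 2.090 in (> 0, runoff occurs)
Q = (1202/575)²/((1202/575) + 100/23) = (1444804/330625)/(3702/575) = 722402/1064325 in ≈ 0.679 in

Q = 722402/1064325 in ≈ 0.679 in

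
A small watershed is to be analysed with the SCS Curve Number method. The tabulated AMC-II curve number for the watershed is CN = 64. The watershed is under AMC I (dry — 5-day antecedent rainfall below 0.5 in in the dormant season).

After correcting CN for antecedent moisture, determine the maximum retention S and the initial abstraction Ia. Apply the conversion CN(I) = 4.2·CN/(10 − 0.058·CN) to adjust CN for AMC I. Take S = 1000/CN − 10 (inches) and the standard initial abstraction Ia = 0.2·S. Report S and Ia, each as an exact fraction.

CN(I) from CN(II)=64: (4.2·64)/(10 − 0.058·64) = 5600/131 ≈ 42.748
Max retention: S = 1000/(5600/131) − 10 = 375/28 in (≈ 13.393 in)
Ia = 0.2·(375/28) = 75/28 in ≈ 2.679 in

S = 375/28 in ≈ 13.393 in; Ia = 75/28 in ≈ 2.679 in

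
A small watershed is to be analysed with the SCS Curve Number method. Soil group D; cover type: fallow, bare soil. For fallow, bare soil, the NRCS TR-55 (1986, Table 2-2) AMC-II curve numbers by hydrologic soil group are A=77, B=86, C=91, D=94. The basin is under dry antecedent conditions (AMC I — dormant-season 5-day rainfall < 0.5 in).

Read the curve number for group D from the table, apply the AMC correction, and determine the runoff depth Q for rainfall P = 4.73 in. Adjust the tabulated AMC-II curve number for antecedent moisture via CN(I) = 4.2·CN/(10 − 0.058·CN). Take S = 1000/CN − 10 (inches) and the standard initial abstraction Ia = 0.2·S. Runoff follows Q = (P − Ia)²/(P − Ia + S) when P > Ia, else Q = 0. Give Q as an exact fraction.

NRCS table: fallow, bare soil, soil group D → CN(II) = 94
Adjust CN=94 to AMC I: 4.2·94/(10 − 0.058·94) → (1974/5) ÷ (1137/250) = 32900/379 ≈ 86.807
Retention S: 1000/CN − 10 with CN=86.807 → S = 500/329 ≈ 1.520 in
Initial abstraction Ia = S/5 = (500/329)/5 = 100/329 ≈ 0.304 in
Excess rainfall: 4.730 − 0.304 = 4.426 in; P > Ia so Q > 0
Q: (145617/32900)² ÷ (195617/32900) = 21204310689/6435799300 in (≈ 3.295 in)

Q = 21204310689/6435799300 in ≈ 3.295 in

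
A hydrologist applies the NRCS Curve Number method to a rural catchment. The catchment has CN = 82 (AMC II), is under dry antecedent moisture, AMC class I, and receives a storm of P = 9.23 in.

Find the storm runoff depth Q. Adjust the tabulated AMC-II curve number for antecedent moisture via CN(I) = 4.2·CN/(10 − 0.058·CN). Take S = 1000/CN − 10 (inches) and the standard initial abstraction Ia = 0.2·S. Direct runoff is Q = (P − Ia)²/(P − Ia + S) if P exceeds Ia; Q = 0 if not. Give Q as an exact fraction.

Dry (AMC I): CN(I) = 4.2·82/(10 − 0.058·82) = (1722/5)/(1311/250) = 28700/437 ≈ 65.675
S = 1000/(28700/437) − 10 = 1500/287 in ≈ 5.226 in
Ia = 0.2·(1500/287) = 300/287 in ≈ 1.045 in
Since P=9.230 > Ia=1.045: effective rainfall P−Ia = 234901/28700 in
Runoff Q = (P−Ia)²/(P−Ia+S) = (8.185)²/(8.185+5.226) = 55178479801/11046658700 ≈ 4.995 in

Q = 55178479801/11046658700 in ≈ 4.995 in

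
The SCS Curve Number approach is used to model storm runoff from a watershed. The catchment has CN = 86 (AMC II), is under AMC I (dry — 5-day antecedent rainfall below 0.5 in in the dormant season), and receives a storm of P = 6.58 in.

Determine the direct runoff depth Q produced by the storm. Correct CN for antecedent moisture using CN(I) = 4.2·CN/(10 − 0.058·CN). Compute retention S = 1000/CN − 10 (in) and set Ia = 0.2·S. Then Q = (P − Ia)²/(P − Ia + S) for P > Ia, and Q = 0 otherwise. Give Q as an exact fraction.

Q = 1401828481/402744450 in ≈ 3.481 in

CN(I) from CN(II)=86: (4.2·86)/(10 − 0.058·86) = 12900/179 ≈ 72.067
Max retention: S = 1000/(12900/179) − 10 = 500/129 in (≈ 3.876 in)
Ia = 0.2S: 0.2·3.876 = 0.775 in (exactly 100/129)
Excess rainfall: 6.580 − 0.775 = 5.805 in; P > Ia so Q > 0
Runoff Q = (P−Ia)²/(P−Ia+S) = (5.805)²/(5.805+3.876) = 1401828481/402744450 ≈ 3.481 in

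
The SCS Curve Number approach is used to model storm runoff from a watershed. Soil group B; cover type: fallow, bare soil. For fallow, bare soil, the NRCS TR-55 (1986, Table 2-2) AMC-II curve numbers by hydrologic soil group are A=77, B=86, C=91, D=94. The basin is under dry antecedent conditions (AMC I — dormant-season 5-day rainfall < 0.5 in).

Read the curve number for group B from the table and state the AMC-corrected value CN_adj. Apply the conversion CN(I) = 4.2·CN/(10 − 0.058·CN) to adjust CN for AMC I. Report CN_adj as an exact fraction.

CN_adj = 12900/179 ≈ 72.067

NRCS table: fallow, bare soil, soil group B → CN(II) = 86
Dry (AMC I): CN(I) = 4.2·86/(10 − 0.058·86) = (1806/5)/(1253/250) = 12900/179 ≈ 72.067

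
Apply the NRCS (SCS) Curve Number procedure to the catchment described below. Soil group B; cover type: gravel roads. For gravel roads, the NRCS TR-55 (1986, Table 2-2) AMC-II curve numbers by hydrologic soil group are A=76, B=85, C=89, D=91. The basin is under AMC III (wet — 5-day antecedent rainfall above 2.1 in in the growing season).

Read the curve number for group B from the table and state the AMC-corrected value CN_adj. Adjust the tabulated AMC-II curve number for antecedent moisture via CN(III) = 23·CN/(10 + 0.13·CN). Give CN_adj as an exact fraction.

NRCS table: gravel roads, soil group B → CN(II) = 85
Adjust CN=85 to AMC III: 23·85/(10 + 0.13·85) → 1955 ÷ (421/20) = 39100/421 ≈ 92.874

CN_adj = 39100/421 ≈ 92.874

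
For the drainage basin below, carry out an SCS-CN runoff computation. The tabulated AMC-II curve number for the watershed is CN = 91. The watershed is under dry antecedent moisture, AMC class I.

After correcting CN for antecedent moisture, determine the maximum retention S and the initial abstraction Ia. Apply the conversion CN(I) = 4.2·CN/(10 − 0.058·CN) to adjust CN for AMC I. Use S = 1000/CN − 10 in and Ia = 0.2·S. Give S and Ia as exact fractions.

CN(I) from CN(II)=91: (4.2·91)/(10 − 0.058·91) = 63700/787 ≈ 80.940
Max retention: S = 1000/(63700/787) − 10 = 1500/637 in (≈ 2.355 in)
Initial abstraction Ia = S/5 = (1500/637)/5 = 300/637 ≈ 0.471 in

S = 1500/637 in ≈ 2.355 in; Ia = 300/637 in ≈ 0.471 in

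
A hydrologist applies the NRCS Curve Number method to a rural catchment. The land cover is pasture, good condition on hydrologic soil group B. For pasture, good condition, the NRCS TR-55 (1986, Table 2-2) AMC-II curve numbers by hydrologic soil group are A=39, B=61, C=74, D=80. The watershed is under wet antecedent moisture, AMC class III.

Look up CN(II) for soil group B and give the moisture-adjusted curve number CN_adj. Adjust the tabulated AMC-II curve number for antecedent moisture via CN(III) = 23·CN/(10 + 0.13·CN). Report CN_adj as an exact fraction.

NRCS table: pasture, good condition, soil group B → CN(II) = 61
CN(III) from CN(II)=61: (23·61)/(10 + 0.13·61) = 140300/1793 ≈ 78.249

CN_adj = 140300/1793 ≈ 78.249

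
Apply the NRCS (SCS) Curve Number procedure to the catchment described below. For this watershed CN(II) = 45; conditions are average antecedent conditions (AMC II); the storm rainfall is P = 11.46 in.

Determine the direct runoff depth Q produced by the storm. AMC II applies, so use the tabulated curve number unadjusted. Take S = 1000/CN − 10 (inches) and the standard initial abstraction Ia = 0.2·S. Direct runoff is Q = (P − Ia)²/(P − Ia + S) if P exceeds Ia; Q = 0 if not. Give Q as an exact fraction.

AMC II — tabulated CN = 45 applies directly.
S = 1000/45 − 10 = 110/9 in ≈ 12.222 in
Initial abstraction Ia = S/5 = (110/9)/5 = 22/9 ≈ 2.444 in
Excess rainfall: 11.460 − 2.444 = 9.016 in; P > Ia so Q > 0
Q = (4057/450)²/((4057/450) + 110/9) = (16459249/202500)/(9557/450) = 16459249/4300650 in ≈ 3.827 in

Q = 16459249/4300650 in ≈ 3.827 in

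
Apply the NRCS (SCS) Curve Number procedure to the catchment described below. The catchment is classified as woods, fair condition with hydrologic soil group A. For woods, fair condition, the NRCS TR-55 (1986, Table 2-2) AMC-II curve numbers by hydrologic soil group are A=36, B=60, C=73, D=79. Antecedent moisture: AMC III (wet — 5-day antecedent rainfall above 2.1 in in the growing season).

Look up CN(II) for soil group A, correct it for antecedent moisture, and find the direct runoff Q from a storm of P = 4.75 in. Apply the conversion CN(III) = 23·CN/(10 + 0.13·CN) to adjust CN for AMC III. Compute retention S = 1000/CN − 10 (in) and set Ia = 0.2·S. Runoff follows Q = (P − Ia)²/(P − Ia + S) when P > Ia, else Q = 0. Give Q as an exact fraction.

Q = 7038409/7495884 in ≈ 0.939 in

NRCS table: woods, fair condition, soil group A → CN(II) = 36
Wet (AMC III): CN(III) = 23·36/(10 + 0.13·36) = 828/(367/25) = 20700/367 ≈ 56.403
Max retention: S = 1000/(20700/367) − 10 = 1600/207 in (≈ 7.729 in)
Initial abstraction Ia = S/5 = (1600/207)/5 = 320/207 ≈ 1.546 in
Excess rainfall: 4.750 − 1.546 = 3.204 in; P > Ia so Q > 0
Runoff Q = (P−Ia)²/(P−Ia+S) = (3.204)²/(3.204+7.729) = 7038409/7495884 ≈ 0.939 in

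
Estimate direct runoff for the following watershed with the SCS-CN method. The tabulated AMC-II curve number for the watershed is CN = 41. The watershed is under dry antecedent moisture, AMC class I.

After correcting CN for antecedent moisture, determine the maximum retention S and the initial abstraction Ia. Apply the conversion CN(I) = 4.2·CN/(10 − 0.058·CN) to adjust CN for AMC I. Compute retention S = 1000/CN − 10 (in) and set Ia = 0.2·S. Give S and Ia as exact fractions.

Dry (AMC I): CN(I) = 4.2·41/(10 − 0.058·41) = (861/5)/(3811/500) = 86100/3811 ≈ 22.592
S = 1000/(86100/3811) − 10 = 29500/861 in ≈ 34.262 in
Ia = 0.2·(29500/861) = 5900/861 in ≈ 6.852 in

S = 29500/861 in ≈ 34.262 in; Ia = 5900/861 in ≈ 6.852 in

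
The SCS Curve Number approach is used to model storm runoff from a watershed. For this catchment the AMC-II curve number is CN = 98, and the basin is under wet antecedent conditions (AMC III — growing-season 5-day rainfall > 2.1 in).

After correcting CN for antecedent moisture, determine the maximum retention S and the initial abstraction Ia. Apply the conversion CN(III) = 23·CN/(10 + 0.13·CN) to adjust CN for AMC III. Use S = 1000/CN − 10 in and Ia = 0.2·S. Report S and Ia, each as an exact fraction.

S = 100/1127 in ≈ 0.089 in; Ia = 20/1127 in ≈ 0.018 in

Adjust CN=98 to AMC III: 23·98/(10 + 0.13·98) → 2254 ÷ (1137/50) = 112700/1137 ≈ 99.120
S = 1000/(112700/1137) − 10 = 100/1127 in ≈ 0.089 in
Ia = 0.2S: 0.2·0.089 = 0.018 in (exactly 20/1127)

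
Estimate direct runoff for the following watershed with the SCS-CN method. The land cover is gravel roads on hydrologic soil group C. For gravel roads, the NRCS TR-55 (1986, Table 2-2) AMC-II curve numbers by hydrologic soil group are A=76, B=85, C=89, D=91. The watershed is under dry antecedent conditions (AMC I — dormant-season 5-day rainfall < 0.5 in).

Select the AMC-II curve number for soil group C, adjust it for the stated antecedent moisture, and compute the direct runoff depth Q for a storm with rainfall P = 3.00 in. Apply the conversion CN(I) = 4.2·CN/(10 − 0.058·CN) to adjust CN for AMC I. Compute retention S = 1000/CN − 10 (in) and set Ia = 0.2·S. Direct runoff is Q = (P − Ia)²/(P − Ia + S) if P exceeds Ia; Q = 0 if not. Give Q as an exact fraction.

NRCS table: gravel roads, soil group C → CN(II) = 89
CN(I) from CN(II)=89: (4.2·89)/(10 − 0.058·89) = 186900/2419 ≈ 77.263
Max retention: S = 1000/(186900/2419) − 10 = 5500/1869 in (≈ 2.943 in)
Ia = 0.2S: 0.2·2.943 = 0.589 in (exactly 1100/1869)
P − Ia = 3.000 − 0.589 = 4507/1869 ≈ 2.411 in (> 0, runoff occurs)
Q: (4507/1869)² ÷ (10007/1869) = 20313049/18703083 in (≈ 1.086 in)

Q = 20313049/18703083 in ≈ 1.086 in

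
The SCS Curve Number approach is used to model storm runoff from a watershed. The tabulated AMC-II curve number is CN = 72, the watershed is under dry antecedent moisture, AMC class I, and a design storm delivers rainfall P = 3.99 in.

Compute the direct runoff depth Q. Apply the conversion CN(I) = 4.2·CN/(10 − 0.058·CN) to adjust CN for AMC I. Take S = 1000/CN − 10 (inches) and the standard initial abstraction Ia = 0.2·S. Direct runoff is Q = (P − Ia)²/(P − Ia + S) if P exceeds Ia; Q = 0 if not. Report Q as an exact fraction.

Dry (AMC I): CN(I) = 4.2·72/(10 − 0.058·72) = (1512/5)/(728/125) = 675/13 ≈ 51.923
Max retention: S = 1000/(675/13) − 10 = 250/27 in (≈ 9.259 in)
Initial abstraction Ia = S/5 = (250/27)/5 = 50/27 ≈ 1.852 in
P − Ia = 3.990 − 1.852 = 5773/2700 ≈ 2.138 in (> 0, runoff occurs)
Q: (5773/2700)² ÷ (30773/2700) = 33327529/83087100 in (≈ 0.401 in)

Q = 33327529/83087100 in ≈ 0.401 in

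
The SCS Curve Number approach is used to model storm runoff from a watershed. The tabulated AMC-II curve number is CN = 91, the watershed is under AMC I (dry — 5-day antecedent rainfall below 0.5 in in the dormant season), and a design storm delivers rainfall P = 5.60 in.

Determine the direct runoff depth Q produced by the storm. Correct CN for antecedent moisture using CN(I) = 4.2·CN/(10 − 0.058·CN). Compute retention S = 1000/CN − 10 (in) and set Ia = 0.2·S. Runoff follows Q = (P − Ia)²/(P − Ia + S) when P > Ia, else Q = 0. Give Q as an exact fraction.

Q = 66716224/18979415 in ≈ 3.515 in

Adjust CN=91 to AMC I: 4.2·91/(10 − 0.058·91) → (1911/5) ÷ (2361/500) = 63700/787 ≈ 80.940
S = 1000/(63700/787) − 10 = 1500/637 in ≈ 2.355 in
Ia = 0.2·(1500/637) = 300/637 in ≈ 0.471 in
P − Ia = 5.600 − 0.471 = 16336/3185 ≈ 5.129 in (> 0, runoff occurs)
Runoff Q = (P−Ia)²/(P−Ia+S) = (5.129)²/(5.129+2.355) = 66716224/18979415 ≈ 3.515 in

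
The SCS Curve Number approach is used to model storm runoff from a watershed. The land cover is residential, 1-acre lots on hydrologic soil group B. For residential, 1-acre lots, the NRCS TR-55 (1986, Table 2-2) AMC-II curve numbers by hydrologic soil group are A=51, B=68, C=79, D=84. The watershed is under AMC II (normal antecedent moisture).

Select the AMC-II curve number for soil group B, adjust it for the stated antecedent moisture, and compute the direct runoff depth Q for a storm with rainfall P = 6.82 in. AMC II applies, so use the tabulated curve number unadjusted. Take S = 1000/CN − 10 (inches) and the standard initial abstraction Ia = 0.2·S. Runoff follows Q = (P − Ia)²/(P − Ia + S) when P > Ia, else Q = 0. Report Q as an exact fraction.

Q = 24970009/7647450 in ≈ 3.265 in

NRCS table: residential, 1-acre lots, soil group B → CN(II) = 68
CN(II) = 68; AMC II needs no correction.
S = 1000/68 − 10 = 80/17 in ≈ 4.706 in
Initial abstraction Ia = S/5 = (80/17)/5 = 16/17 ≈ 0.941 in
Since P=6.820 > Ia=0.941: effective rainfall P−Ia = 4997/850 in
Runoff Q = (P−Ia)²/(P−Ia+S) = (5.879)²/(5.879+4.706) = 24970009/7647450 ≈ 3.265 in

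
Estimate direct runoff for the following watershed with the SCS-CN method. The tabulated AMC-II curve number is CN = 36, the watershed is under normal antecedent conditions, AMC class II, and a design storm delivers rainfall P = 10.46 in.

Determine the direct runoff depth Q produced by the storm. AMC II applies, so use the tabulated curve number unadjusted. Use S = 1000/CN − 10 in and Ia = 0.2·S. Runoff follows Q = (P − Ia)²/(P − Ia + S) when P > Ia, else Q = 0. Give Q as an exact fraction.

Q = 9653449/4998150 in ≈ 1.931 in

CN(II) = 36; AMC II needs no correction.
Retention S: 1000/CN − 10 with CN=36.000 → S = 160/9 ≈ 17.778 in
Ia = 0.2·(160/9) = 32/9 in ≈ 3.556 in
Excess rainfall: 10.460 − 3.556 = 6.904 in; P > Ia so Q > 0
Runoff Q = (P−Ia)²/(P−Ia+S) = (6.904)²/(6.904+17.778) = 9653449/4998150 ≈ 1.931 in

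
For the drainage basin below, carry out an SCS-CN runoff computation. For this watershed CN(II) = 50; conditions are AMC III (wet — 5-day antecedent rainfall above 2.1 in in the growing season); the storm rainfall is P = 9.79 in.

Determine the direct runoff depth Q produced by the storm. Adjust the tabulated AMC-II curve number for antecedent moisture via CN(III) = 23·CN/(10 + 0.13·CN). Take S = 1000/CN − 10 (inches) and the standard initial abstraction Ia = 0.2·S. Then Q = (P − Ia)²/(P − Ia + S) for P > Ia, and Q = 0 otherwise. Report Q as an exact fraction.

Wet (AMC III): CN(III) = 23·50/(10 + 0.13·50) = 1150/(33/2) = 2300/33 ≈ 69.697
Retention S: 1000/CN − 10 with CN=69.697 → S = 100/23 ≈ 4.348 in
Ia = 0.2·(100/23) = 20/23 in ≈ 0.870 in
Since P=9.790 > Ia=0.870: effective rainfall P−Ia = 20517/2300 in
Q: (20517/2300)² ÷ (30517/2300) = 420947289/70189100 in (≈ 5.997 in)

Q = 420947289/70189100 in ≈ 5.997 in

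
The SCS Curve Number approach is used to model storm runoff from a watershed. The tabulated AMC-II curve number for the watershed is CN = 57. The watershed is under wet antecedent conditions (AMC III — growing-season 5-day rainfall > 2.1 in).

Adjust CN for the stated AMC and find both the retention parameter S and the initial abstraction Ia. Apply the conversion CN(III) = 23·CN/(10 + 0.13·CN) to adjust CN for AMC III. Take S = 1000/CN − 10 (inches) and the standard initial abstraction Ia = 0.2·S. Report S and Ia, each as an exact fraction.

Wet (AMC III): CN(III) = 23·57/(10 + 0.13·57) = 1311/(1741/100) = 131100/1741 ≈ 75.302
S = 1000/(131100/1741) − 10 = 4300/1311 in ≈ 3.280 in
Initial abstraction Ia = S/5 = (4300/1311)/5 = 860/1311 ≈ 0.656 in

S = 4300/1311 in ≈ 3.280 in; Ia = 860/1311 in ≈ 0.656 in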